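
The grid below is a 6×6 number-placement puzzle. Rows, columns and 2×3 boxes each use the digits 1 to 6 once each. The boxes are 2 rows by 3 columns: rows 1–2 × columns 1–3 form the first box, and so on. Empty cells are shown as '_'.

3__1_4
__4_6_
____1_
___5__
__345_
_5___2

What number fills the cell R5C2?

R1C5 = 2 (sole candidate).
R2C4 = 3 (sole candidate).
R2C6 = 5 (sole candidate).
R6C4 = 6 (sole candidate).
R6C5 = 3 (sole candidate).
R1C2 = 6 (sole candidate).
R1C3 = 5 (sole candidate).
R3C4 = 2 (sole candidate).
R4C5 = 4 (sole candidate).
R5C6 = 1 (sole candidate).
R6C3 = 1 (sole candidate).
R3C3 = 6 (sole candidate).
R3C6 = 3 (sole candidate).
R4C3 = 2 (sole candidate).
R4C6 = 6 (sole candidate).
R5C2 = 2: row 5 has {1,3,4,5}; col 2 has {5,6}; box has {1,3,5} → only 2 remains.

2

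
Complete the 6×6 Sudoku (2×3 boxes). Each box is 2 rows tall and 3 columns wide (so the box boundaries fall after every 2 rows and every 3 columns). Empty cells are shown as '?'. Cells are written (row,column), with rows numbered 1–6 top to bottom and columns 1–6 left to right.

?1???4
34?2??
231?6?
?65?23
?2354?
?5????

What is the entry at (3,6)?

(2,3) = 6 (sole candidate).
(3,4) = 4 (sole candidate).
(3,6) = 5: row 3 has {1,2,3,4,6}; col 6 has {3,4}; box has {2,3,4,6} → only 5 remains.

5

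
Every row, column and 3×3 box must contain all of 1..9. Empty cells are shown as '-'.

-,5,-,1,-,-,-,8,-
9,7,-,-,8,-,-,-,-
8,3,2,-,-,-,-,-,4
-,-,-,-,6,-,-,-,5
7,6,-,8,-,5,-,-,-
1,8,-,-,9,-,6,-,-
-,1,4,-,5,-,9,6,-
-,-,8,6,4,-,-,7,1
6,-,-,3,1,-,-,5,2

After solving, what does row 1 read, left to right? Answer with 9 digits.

row 1, column 1 = 4: row 1 has {1,5,8}; col 1 has {1,6,7,8,9}; box has {2,3,5,7,8,9} → only 4 remains.
row 1, column 3 = 6: row 1 has {1,4,5,8}; col 3 has {2,4,8}; box has {2,3,4,5,7,8,9} → only 6 remains.
row 2, column 3 = 1: row 2 has {7,8,9}; col 3 has {2,4,6,8}; box has {2,3,4,5,6,7,8,9} → only 1 remains.
row 3, column 5 = 7: row 3 has {2,3,4,8}; col 5 has {1,4,5,6,8,9}; box has {1,8} → only 7 remains.
row 8, column 7 = 3: row 8 has {1,4,6,7,8}; col 7 has {6,9}; box has {1,2,5,6,7,9} → only 3 remains.
row 9, column 2 = 9: row 9 has {1,2,3,5,6}; col 2 has {1,3,5,6,7,8}; box has {1,4,6,8} → only 9 remains.
row 9, column 3 = 7: row 9 has {1,2,3,5,6,9}; col 3 has {1,2,4,6,8}; box has {1,4,6,8,9} → only 7 remains.
row 9, column 6 = 8: row 9 has {1,2,3,5,6,7,9}; col 6 has {5}; box has {1,3,4,5,6} → only 8 remains.
row 9, column 7 = 4: row 9 has {1,2,3,5,6,7,8,9}; col 7 has {3,6,9}; box has {1,2,3,5,6,7,9} → only 4 remains.
row 7, column 9 = 8: row 7 has {1,4,5,6,9}; col 9 has {1,2,4,5}; box has {1,2,3,4,5,6,7,9} → only 8 remains.
row 8, column 2 = 2: row 8 has {1,3,4,6,7,8}; col 2 has {1,3,5,6,7,8,9}; box has {1,4,6,7,8,9} → only 2 remains.
row 8, column 6 = 9: row 8 has {1,2,3,4,6,7,8}; col 6 has {5,8}; box has {1,3,4,5,6,8} → only 9 remains.
row 3, column 6 = 6: row 3 has {2,3,4,7,8}; col 6 has {5,8,9}; box has {1,7,8} → only 6 remains.
row 4, column 2 = 4: row 4 has {5,6}; col 2 has {1,2,3,5,6,7,8,9}; box has {1,6,7,8} → only 4 remains.
row 7, column 1 = 3: row 7 has {1,4,5,6,8,9}; col 1 has {1,4,6,7,8,9}; box has {1,2,4,6,7,8,9} → only 3 remains.
row 8, column 1 = 5: row 8 has {1,2,3,4,6,7,8,9}; col 1 has {1,3,4,6,7,8,9}; box has {1,2,3,4,6,7,8,9} → only 5 remains.
row 4, column 1 = 2: row 4 has {4,5,6}; col 1 has {1,3,4,5,6,7,8,9}; box has {1,4,6,7,8} → only 2 remains.
row 4, column 4 = 7: row 4 has {2,4,5,6}; col 4 has {1,3,6,8}; box has {5,6,8,9} → only 7 remains.
row 7, column 4 = 2: row 7 has {1,3,4,5,6,8,9}; col 4 has {1,3,6,7,8}; box has {1,3,4,5,6,8,9} → only 2 remains.
row 7, column 6 = 7: row 7 has {1,2,3,4,5,6,8,9}; col 6 has {5,6,8,9}; box has {1,2,3,4,5,6,8,9} → only 7 remains.
row 6, column 4 = 4: row 6 has {1,6,8,9}; col 4 has {1,2,3,6,7,8}; box has {5,6,7,8,9} → only 4 remains.
row 2, column 4 = 5: row 2 has {1,7,8,9}; col 4 has {1,2,3,4,6,7,8}; box has {1,6,7,8} → only 5 remains.
row 2, column 7 = 2: row 2 has {1,5,7,8,9}; col 7 has {3,4,6,9}; box has {4,8} → only 2 remains.
row 2, column 8 = 3: row 2 has {1,2,5,7,8,9}; col 8 has {5,6,7,8}; box has {2,4,8} → only 3 remains.
row 2, column 9 = 6: row 2 has {1,2,3,5,7,8,9}; col 9 has {1,2,4,5,8}; box has {2,3,4,8} → only 6 remains.
row 3, column 4 = 9: row 3 has {2,3,4,6,7,8}; col 4 has {1,2,3,4,5,6,7,8}; box has {1,5,6,7,8} → only 9 remains.
row 3, column 8 = 1: row 3 has {2,3,4,6,7,8,9}; col 8 has {3,5,6,7,8}; box has {2,3,4,6,8} → only 1 remains.
row 4, column 8 = 9: row 4 has {2,4,5,6,7}; col 8 has {1,3,5,6,7,8}; box has {5,6} → only 9 remains.
row 5, column 7 = 1: row 5 has {5,6,7,8}; col 7 has {2,3,4,6,9}; box has {5,6,9} → only 1 remains.
row 5, column 9 = 3: row 5 has {1,5,6,7,8}; col 9 has {1,2,4,5,6,8}; box has {1,5,6,9} → only 3 remains.
row 6, column 8 = 2: row 6 has {1,4,6,8,9}; col 8 has {1,3,5,6,7,8,9}; box has {1,3,5,6,9} → only 2 remains.
row 6, column 9 = 7: row 6 has {1,2,4,6,8,9}; col 9 has {1,2,3,4,5,6,8}; box has {1,2,3,5,6,9} → only 7 remains.
row 1, column 7 = 7: row 1 has {1,4,5,6,8}; col 7 has {1,2,3,4,6,9}; box has {1,2,3,4,6,8} → only 7 remains.
row 1, column 9 = 9: row 1 has {1,4,5,6,7,8}; col 9 has {1,2,3,4,5,6,7,8}; box has {1,2,3,4,6,7,8} → only 9 remains.
row 2, column 6 = 4: row 2 has {1,2,3,5,6,7,8,9}; col 6 has {5,6,7,8,9}; box has {1,5,6,7,8,9} → only 4 remains.
row 3, column 7 = 5: row 3 has {1,2,3,4,6,7,8,9}; col 7 has {1,2,3,4,6,7,9}; box has {1,2,3,4,6,7,8,9} → only 5 remains.
row 4, column 3 = 3: row 4 has {2,4,5,6,7,9}; col 3 has {1,2,4,6,7,8}; box has {1,2,4,6,7,8} → only 3 remains.
row 4, column 6 = 1: row 4 has {2,3,4,5,6,7,9}; col 6 has {4,5,6,7,8,9}; box has {4,5,6,7,8,9} → only 1 remains.
row 4, column 7 = 8: row 4 has {1,2,3,4,5,6,7,9}; col 7 has {1,2,3,4,5,6,7,9}; box has {1,2,3,5,6,7,9} → only 8 remains.
row 5, column 3 = 9: row 5 has {1,3,5,6,7,8}; col 3 has {1,2,3,4,6,7,8}; box has {1,2,3,4,6,7,8} → only 9 remains.
row 5, column 5 = 2: row 5 has {1,3,5,6,7,8,9}; col 5 has {1,4,5,6,7,8,9}; box has {1,4,5,6,7,8,9} → only 2 remains.
row 5, column 8 = 4: row 5 has {1,2,3,5,6,7,8,9}; col 8 has {1,2,3,5,6,7,8,9}; box has {1,2,3,5,6,7,8,9} → only 4 remains.
row 6, column 3 = 5: row 6 has {1,2,4,6,7,8,9}; col 3 has {1,2,3,4,6,7,8,9}; box has {1,2,3,4,6,7,8,9} → only 5 remains.
row 6, column 6 = 3: row 6 has {1,2,4,5,6,7,8,9}; col 6 has {1,4,5,6,7,8,9}; box has {1,2,4,5,6,7,8,9} → only 3 remains.
row 1, column 5 = 3: row 1 has {1,4,5,6,7,8,9}; col 5 has {1,2,4,5,6,7,8,9}; box has {1,4,5,6,7,8,9} → only 3 remains.
row 1, column 6 = 2: row 1 has {1,3,4,5,6,7,8,9}; col 6 has {1,3,4,5,6,7,8,9}; box has {1,3,4,5,6,7,8,9} → only 2 remains.

456132789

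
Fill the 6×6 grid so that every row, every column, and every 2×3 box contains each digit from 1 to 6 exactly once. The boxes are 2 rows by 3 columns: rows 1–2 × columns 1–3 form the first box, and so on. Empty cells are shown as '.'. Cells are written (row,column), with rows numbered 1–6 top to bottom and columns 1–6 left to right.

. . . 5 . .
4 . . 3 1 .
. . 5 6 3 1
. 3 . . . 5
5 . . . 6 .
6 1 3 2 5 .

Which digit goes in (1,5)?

4

(3,1) = 2: row 3 has {1,3,5,6}; col 1 has {4,5,6}; box has {3,5} → only 2 remains.
(3,2) = 4: row 3 has {1,2,3,5,6}; col 2 has {1,3}; box has {2,3,5} → only 4 remains.
(4,1) = 1: row 4 has {3,5}; col 1 has {2,4,5,6}; box has {2,3,4,5} → only 1 remains.
(4,3) = 6: row 4 has {1,3,5}; col 3 has {3,5}; box has {1,2,3,4,5} → only 6 remains.
(4,4) = 4: row 4 has {1,3,5,6}; col 4 has {2,3,5,6}; box has {1,3,5,6} → only 4 remains.
(4,5) = 2: row 4 has {1,3,4,5,6}; col 5 has {1,3,5,6}; box has {1,3,4,5,6} → only 2 remains.
(5,2) = 2: row 5 has {5,6}; col 2 has {1,3,4}; box has {1,3,5,6} → only 2 remains.
(5,3) = 4: row 5 has {2,5,6}; col 3 has {3,5,6}; box has {1,2,3,5,6} → only 4 remains.
(5,4) = 1: row 5 has {2,4,5,6}; col 4 has {2,3,4,5,6}; box has {2,5,6} → only 1 remains.
(5,6) = 3: row 5 has {1,2,4,5,6}; col 6 has {1,5}; box has {1,2,5,6} → only 3 remains.
(6,6) = 4: row 6 has {1,2,3,5,6}; col 6 has {1,3,5}; box has {1,2,3,5,6} → only 4 remains.
(1,1) = 3: row 1 has {5}; col 1 has {1,2,4,5,6}; box has {4} → only 3 remains.
(1,2) = 6: row 1 has {3,5}; col 2 has {1,2,3,4}; box has {3,4} → only 6 remains.
(1,5) = 4: row 1 has {3,5,6}; col 5 has {1,2,3,5,6}; box has {1,3,5} → only 4 remains.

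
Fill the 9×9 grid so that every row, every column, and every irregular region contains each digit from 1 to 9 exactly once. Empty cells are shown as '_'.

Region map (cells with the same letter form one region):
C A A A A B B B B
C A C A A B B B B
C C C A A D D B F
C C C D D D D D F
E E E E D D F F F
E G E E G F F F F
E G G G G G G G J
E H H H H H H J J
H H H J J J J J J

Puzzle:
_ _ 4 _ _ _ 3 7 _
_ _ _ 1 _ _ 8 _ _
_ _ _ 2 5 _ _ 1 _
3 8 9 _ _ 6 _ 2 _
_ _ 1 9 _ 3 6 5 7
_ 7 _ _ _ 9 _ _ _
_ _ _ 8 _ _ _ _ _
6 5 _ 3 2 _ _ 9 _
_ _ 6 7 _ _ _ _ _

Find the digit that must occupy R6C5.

R1C4 = 6: row 1 has {3,4,7}; col 4 has {1,2,3,7,8,9}; region has {1,2,4,5} → only 6 remains.
R3C3 = 7: row 3 has {1,2,5}; col 3 has {1,4,6,9}; region has {3,8,9} → only 7 remains.
R8C3 = 8: row 8 has {2,3,5,6,9}; col 3 has {1,4,6,7,9}; region has {2,3,5,6} → only 8 remains.
R1C2 = 9: row 1 has {3,4,6,7}; col 2 has {5,7,8}; region has {1,2,4,5,6} → only 9 remains.
R1C5 = 8: row 1 has {3,4,6,7,9}; col 5 has {2,5}; region has {1,2,4,5,6,9} → only 8 remains.
R2C2 = 3: row 2 has {1,8}; col 2 has {5,7,8,9}; region has {1,2,4,5,6,8,9} → only 3 remains.
R2C5 = 7: row 2 has {1,3,8}; col 5 has {2,5,8}; region has {1,2,3,4,5,6,8,9} → only 7 remains.
R3C1 = 4: row 3 has {1,2,5,7}; col 1 has {3,6}; region has {3,7,8,9} → only 4 remains.
R3C2 = 6: row 3 has {1,2,4,5,7}; col 2 has {3,5,7,8,9}; region has {3,4,7,8,9} → only 6 remains.
R3C6 = 8: row 3 has {1,2,4,5,6,7}; col 6 has {3,6,9}; region has {2,3,6} → only 8 remains.
R3C7 = 9: row 3 has {1,2,4,5,6,7,8}; col 7 has {3,6,8}; region has {2,3,6,8} → only 9 remains.
R3C9 = 3: row 3 has {1,2,4,5,6,7,8,9}; col 9 has {7}; region has {5,6,7,9} → only 3 remains.
R5C5 = 4: row 5 has {1,3,5,6,7,9}; col 5 has {2,5,7,8}; region has {2,3,6,8,9} → only 4 remains.
R4C4 = 5: row 4 has {2,3,6,8,9}; col 4 has {1,2,3,6,7,8,9}; region has {2,3,4,6,8,9} → only 5 remains.
R4C5 = 1: row 4 has {2,3,5,6,8,9}; col 5 has {2,4,5,7,8}; region has {2,3,4,5,6,8,9} → only 1 remains.
R4C7 = 7: row 4 has {1,2,3,5,6,8,9}; col 7 has {3,6,8,9}; region has {1,2,3,4,5,6,8,9} → only 7 remains.
R4C9 = 4: row 4 has {1,2,3,5,6,7,8,9}; col 9 has {3,7}; region has {3,5,6,7,9} → only 4 remains.
R5C2 = 2: row 5 has {1,3,4,5,6,7,9}; col 2 has {3,5,6,7,8,9}; region has {1,6,9} → only 2 remains.
R6C4 = 4: row 6 has {7,9}; col 4 has {1,2,3,5,6,7,8,9}; region has {1,2,6,9} → only 4 remains.
R6C8 = 8: row 6 has {4,7,9}; col 8 has {1,2,5,7,9}; region has {3,4,5,6,7,9} → only 8 remains.
R8C9 = 1: row 8 has {2,3,5,6,8,9}; col 9 has {3,4,7}; region has {7,9} → only 1 remains.
R9C5 = 3: row 9 has {6,7}; col 5 has {1,2,4,5,7,8}; region has {1,7,9} → only 3 remains.
R9C8 = 4: row 9 has {3,6,7}; col 8 has {1,2,5,7,8,9}; region has {1,3,7,9} → only 4 remains.
R2C8 = 6: row 2 has {1,3,7,8}; col 8 has {1,2,4,5,7,8,9}; region has {1,3,7,8} → only 6 remains.
R5C1 = 8: row 5 has {1,2,3,4,5,6,7,9}; col 1 has {3,4,6}; region has {1,2,4,6,9} → only 8 remains.
R6C1 = 5: row 6 has {4,7,8,9}; col 1 has {3,4,6,8}; region has {1,2,4,6,8,9} → only 5 remains.
R6C3 = 3: row 6 has {4,5,7,8,9}; col 3 has {1,4,6,7,8,9}; region has {1,2,4,5,6,8,9} → only 3 remains.
R6C5 = 6: row 6 has {3,4,5,7,8,9}; col 5 has {1,2,3,4,5,7,8}; region has {7,8} → only 6 remains.

6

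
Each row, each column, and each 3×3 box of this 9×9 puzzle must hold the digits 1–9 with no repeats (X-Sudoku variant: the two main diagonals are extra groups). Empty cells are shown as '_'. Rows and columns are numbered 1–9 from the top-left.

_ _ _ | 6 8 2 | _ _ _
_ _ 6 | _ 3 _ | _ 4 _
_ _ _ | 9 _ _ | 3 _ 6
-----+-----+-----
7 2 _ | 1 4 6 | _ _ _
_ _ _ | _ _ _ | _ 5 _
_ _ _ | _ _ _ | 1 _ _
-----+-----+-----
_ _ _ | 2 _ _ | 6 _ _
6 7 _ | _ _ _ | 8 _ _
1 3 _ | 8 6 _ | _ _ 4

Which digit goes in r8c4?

r4c7 = 9: row 4 has {1,2,4,6,7}; col 7 has {1,3,6,8}; box has {1,5} → only 9 remains.
r6c4 = 5: row 6 has {1}; col 4 has {1,2,6,8,9}; box has {1,4,6}; anti-diagonal has {1,3,4,6,7} → only 5 remains.
r1c9 = 9: row 1 has {2,6,8}; col 9 has {4,6}; box has {3,4,6}; anti-diagonal has {1,3,4,5,6,7} → only 9 remains.
r2c4 = 7: row 2 has {3,4,6}; col 4 has {1,2,5,6,8,9}; box has {2,3,6,8,9} → only 7 remains.
r5c4 = 3: row 5 has {5}; col 4 has {1,2,5,6,7,8,9}; box has {1,4,5,6} → only 3 remains.
r5c5 = 2: row 5 has {3,5}; col 5 has {3,4,6,8}; box has {1,3,4,5,6}; main diagonal has {1,4,6}; anti-diagonal has {1,3,4,5,6,7,9} → only 2 remains.
r7c3 = 8: row 7 has {2,6}; col 3 has {6}; box has {1,3,6,7}; anti-diagonal has {1,2,3,4,5,6,7,9} → only 8 remains.
r8c4 = 4: row 8 has {6,7,8}; col 4 has {1,2,3,5,6,7,8,9}; box has {2,6,8} → only 4 remains.

4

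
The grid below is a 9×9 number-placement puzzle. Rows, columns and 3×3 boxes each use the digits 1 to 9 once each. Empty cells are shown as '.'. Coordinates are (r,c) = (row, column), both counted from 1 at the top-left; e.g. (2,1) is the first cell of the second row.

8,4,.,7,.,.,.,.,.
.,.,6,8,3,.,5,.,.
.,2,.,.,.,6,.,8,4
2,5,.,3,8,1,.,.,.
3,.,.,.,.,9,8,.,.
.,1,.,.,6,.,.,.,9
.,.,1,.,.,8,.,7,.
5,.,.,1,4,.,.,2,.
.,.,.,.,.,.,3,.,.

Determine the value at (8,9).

6

(2,6) = 4: in row 2, 4 can only go here (every other open cell in that row sees a 4).
(2,9) = 2: in row 2, 2 can only go here (every other open cell in that row sees a 2).
(3,3) = 3: in row 3, 3 can only go here (every other open cell in that row sees a 3).
(4,3) = 9: in row 4, 9 can only go here (every other open cell in that row sees a 9).
(1,3) = 5: row 1 has {4,7,8}; col 3 has {1,3,6,9}; box has {2,3,4,6,8} → only 5 remains.
(1,6) = 2: row 1 has {4,5,7,8}; col 6 has {1,4,6,8,9}; box has {3,4,6,7,8} → only 2 remains.
(6,8) = 3: in row 6, 3 can only go here (every other open cell in that row sees a 3).
(6,3) = 8: in row 6, 8 can only go here (every other open cell in that row sees an 8).
(8,3) = 7: row 8 has {1,2,4,5}; col 3 has {1,3,5,6,8,9}; box has {1,5} → only 7 remains.
(8,6) = 3: row 8 has {1,2,4,5,7}; col 6 has {1,2,4,6,8,9}; box has {1,4,8} → only 3 remains.
(5,3) = 4: row 5 has {3,8,9}; col 3 has {1,3,5,6,7,8,9}; box has {1,2,3,5,8,9} → only 4 remains.
(6,1) = 7: row 6 has {1,3,6,8,9}; col 1 has {2,3,5,8}; box has {1,2,3,4,5,8,9} → only 7 remains.
(6,6) = 5: row 6 has {1,3,6,7,8,9}; col 6 has {1,2,3,4,6,8,9}; box has {1,3,6,8,9} → only 5 remains.
(9,3) = 2: row 9 has {3}; col 3 has {1,3,4,5,6,7,8,9}; box has {1,5,7} → only 2 remains.
(9,6) = 7: row 9 has {2,3}; col 6 has {1,2,3,4,5,6,8,9}; box has {1,3,4,8} → only 7 remains.
(5,2) = 6: row 5 has {3,4,8,9}; col 2 has {1,2,4,5}; box has {1,2,3,4,5,7,8,9} → only 6 remains.
(5,4) = 2: row 5 has {3,4,6,8,9}; col 4 has {1,3,7,8}; box has {1,3,5,6,8,9} → only 2 remains.
(5,5) = 7: row 5 has {2,3,4,6,8,9}; col 5 has {3,4,6,8}; box has {1,2,3,5,6,8,9} → only 7 remains.
(6,4) = 4: row 6 has {1,3,5,6,7,8,9}; col 4 has {1,2,3,7,8}; box has {1,2,3,5,6,7,8,9} → only 4 remains.
(6,7) = 2: row 6 has {1,3,4,5,6,7,8,9}; col 7 has {3,5,8}; box has {3,8,9} → only 2 remains.
(1,9) = 3: in row 1, 3 can only go here (every other open cell in that row sees a 3).
(2,2) = 7: in row 2, 7 can only go here (every other open cell in that row sees a 7).
(3,7) = 7: in row 3, 7 can only go here (every other open cell in that row sees a 7).
(4,9) = 7: in row 4, 7 can only go here (every other open cell in that row sees a 7).
(7,5) = 2: in row 7, 2 can only go here (every other open cell in that row sees a 2).
(7,2) = 3: in row 7, 3 can only go here (every other open cell in that row sees a 3).
(1,7) = 1: in column 7, 1 can only go here (every other open cell in that column sees a 1).
(1,5) = 9: row 1 has {1,2,3,4,5,7,8}; col 5 has {2,3,4,6,7,8}; box has {2,3,4,6,7,8} → only 9 remains.
(1,8) = 6: row 1 has {1,2,3,4,5,7,8,9}; col 8 has {2,3,7,8}; box has {1,2,3,4,5,7,8} → only 6 remains.
(2,8) = 9: row 2 has {2,3,4,5,6,7,8}; col 8 has {2,3,6,7,8}; box has {1,2,3,4,5,6,7,8} → only 9 remains.
(3,4) = 5: row 3 has {2,3,4,6,7,8}; col 4 has {1,2,3,4,7,8}; box has {2,3,4,6,7,8,9} → only 5 remains.
(3,5) = 1: row 3 has {2,3,4,5,6,7,8}; col 5 has {2,3,4,6,7,8,9}; box has {2,3,4,5,6,7,8,9} → only 1 remains.
(4,8) = 4: row 4 has {1,2,3,5,7,8,9}; col 8 has {2,3,6,7,8,9}; box has {2,3,7,8,9} → only 4 remains.
(9,5) = 5: row 9 has {2,3,7}; col 5 has {1,2,3,4,6,7,8,9}; box has {1,2,3,4,7,8} → only 5 remains.
(9,8) = 1: row 9 has {2,3,5,7}; col 8 has {2,3,4,6,7,8,9}; box has {2,3,7} → only 1 remains.
(2,1) = 1: row 2 has {2,3,4,5,6,7,8,9}; col 1 has {2,3,5,7,8}; box has {2,3,4,5,6,7,8} → only 1 remains.
(3,1) = 9: row 3 has {1,2,3,4,5,6,7,8}; col 1 has {1,2,3,5,7,8}; box has {1,2,3,4,5,6,7,8} → only 9 remains.
(4,7) = 6: row 4 has {1,2,3,4,5,7,8,9}; col 7 has {1,2,3,5,7,8}; box has {2,3,4,7,8,9} → only 6 remains.
(5,8) = 5: row 5 has {2,3,4,6,7,8,9}; col 8 has {1,2,3,4,6,7,8,9}; box has {2,3,4,6,7,8,9} → only 5 remains.
(5,9) = 1: row 5 has {2,3,4,5,6,7,8,9}; col 9 has {2,3,4,7,9}; box has {2,3,4,5,6,7,8,9} → only 1 remains.
(8,7) = 9: row 8 has {1,2,3,4,5,7}; col 7 has {1,2,3,5,6,7,8}; box has {1,2,3,7} → only 9 remains.
(7,7) = 4: row 7 has {1,2,3,7,8}; col 7 has {1,2,3,5,6,7,8,9}; box has {1,2,3,7,9} → only 4 remains.
(8,2) = 8: row 8 has {1,2,3,4,5,7,9}; col 2 has {1,2,3,4,5,6,7}; box has {1,2,3,5,7} → only 8 remains.
(8,9) = 6: row 8 has {1,2,3,4,5,7,8,9}; col 9 has {1,2,3,4,7,9}; box has {1,2,3,4,7,9} → only 6 remains.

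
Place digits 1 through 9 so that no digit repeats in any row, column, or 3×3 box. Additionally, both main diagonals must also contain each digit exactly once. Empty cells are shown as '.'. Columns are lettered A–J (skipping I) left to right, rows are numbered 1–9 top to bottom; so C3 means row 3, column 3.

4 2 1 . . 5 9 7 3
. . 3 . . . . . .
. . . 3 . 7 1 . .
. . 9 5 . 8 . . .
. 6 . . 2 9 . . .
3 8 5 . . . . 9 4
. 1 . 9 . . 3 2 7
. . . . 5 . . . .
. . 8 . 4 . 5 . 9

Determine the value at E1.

B2 = 7: row 2 has {3}; col 2 has {1,2,6,8}; box has {1,2,3,4}; main diagonal has {2,3,4,5,9} → only 7 remains.
C3 = 6: row 3 has {1,3,7}; col 3 has {1,3,5,8,9}; box has {1,2,3,4,7}; main diagonal has {2,3,4,5,7,9} → only 6 remains.
B4 = 4: row 4 has {5,8,9}; col 2 has {1,2,6,7,8}; box has {3,5,6,8,9} → only 4 remains.
C5 = 7: row 5 has {2,6,9}; col 3 has {1,3,5,6,8,9}; box has {3,4,5,6,8,9} → only 7 remains.
G5 = 8: row 5 has {2,6,7,9}; col 7 has {1,3,5,9}; box has {4,9} → only 8 remains.
F6 = 1: row 6 has {3,4,5,8,9}; col 6 has {5,7,8,9}; box has {2,5,8,9}; main diagonal has {2,3,4,5,6,7,9} → only 1 remains.
C7 = 4: row 7 has {1,2,3,7,9}; col 3 has {1,3,5,6,7,8,9}; box has {1,8}; anti-diagonal has {1,2,3,8} → only 4 remains.
F7 = 6: row 7 has {1,2,3,4,7,9}; col 6 has {1,5,7,8,9}; box has {4,5,9} → only 6 remains.
B8 = 9: row 8 has {5}; col 2 has {1,2,4,6,7,8}; box has {1,4,8}; anti-diagonal has {1,2,3,4,8} → only 9 remains.
C8 = 2: row 8 has {5,9}; col 3 has {1,3,4,5,6,7,8,9}; box has {1,4,8,9} → only 2 remains.
F8 = 3: row 8 has {2,5,9}; col 6 has {1,5,6,7,8,9}; box has {4,5,6,9} → only 3 remains.
H8 = 8: row 8 has {2,3,5,9}; col 8 has {2,7,9}; box has {2,3,5,7,9}; main diagonal has {1,2,3,4,5,6,7,9} → only 8 remains.
B9 = 3: row 9 has {4,5,8,9}; col 2 has {1,2,4,6,7,8,9}; box has {1,2,4,8,9} → only 3 remains.
F9 = 2: row 9 has {3,4,5,8,9}; col 6 has {1,3,5,6,7,8,9}; box has {3,4,5,6,9} → only 2 remains.
F2 = 4: row 2 has {3,7}; col 6 has {1,2,3,5,6,7,8,9}; box has {3,5,7} → only 4 remains.
B3 = 5: row 3 has {1,3,6,7}; col 2 has {1,2,3,4,6,7,8,9}; box has {1,2,3,4,6,7} → only 5 remains.
H3 = 4: row 3 has {1,3,5,6,7}; col 8 has {2,7,8,9}; box has {1,3,7,9} → only 4 remains.
A5 = 1: row 5 has {2,6,7,8,9}; col 1 has {3,4}; box has {3,4,5,6,7,8,9} → only 1 remains.
D5 = 4: row 5 has {1,2,6,7,8,9}; col 4 has {3,5,9}; box has {1,2,5,8,9} → only 4 remains.
J5 = 5: row 5 has {1,2,4,6,7,8,9}; col 9 has {3,4,7,9}; box has {4,8,9} → only 5 remains.
A7 = 5: row 7 has {1,2,3,4,6,7,9}; col 1 has {1,3,4}; box has {1,2,3,4,8,9} → only 5 remains.
E7 = 8: row 7 has {1,2,3,4,5,6,7,9}; col 5 has {2,4,5}; box has {2,3,4,5,6,9} → only 8 remains.
E1 = 6: row 1 has {1,2,3,4,5,7,9}; col 5 has {2,4,5,8}; box has {3,4,5,7} → only 6 remains.

6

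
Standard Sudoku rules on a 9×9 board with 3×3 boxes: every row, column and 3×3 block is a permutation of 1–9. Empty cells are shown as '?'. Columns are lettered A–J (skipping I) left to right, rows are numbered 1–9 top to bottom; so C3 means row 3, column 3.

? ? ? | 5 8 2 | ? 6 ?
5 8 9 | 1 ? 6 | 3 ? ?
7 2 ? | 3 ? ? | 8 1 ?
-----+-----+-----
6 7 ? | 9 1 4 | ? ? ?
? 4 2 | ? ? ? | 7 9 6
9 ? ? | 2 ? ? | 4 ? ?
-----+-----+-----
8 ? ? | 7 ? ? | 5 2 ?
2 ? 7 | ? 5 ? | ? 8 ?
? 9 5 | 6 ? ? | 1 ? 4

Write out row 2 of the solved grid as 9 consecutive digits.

589176342

G1 = 9: row 1 has {2,5,6,8}; col 7 has {1,3,4,5,7,8}; box has {1,3,6,8} → only 9 remains.
J1 = 7: row 1 has {2,5,6,8,9}; col 9 has {4,6}; box has {1,3,6,8,9} → only 7 remains.
H2 = 4: row 2 has {1,3,5,6,8,9}; col 8 has {1,2,6,8,9}; box has {1,3,6,7,8,9} → only 4 remains.
J2 = 2: row 2 has {1,3,4,5,6,8,9}; col 9 has {4,6,7}; box has {1,3,4,6,7,8,9} → only 2 remains.
F3 = 9: row 3 has {1,2,3,7,8}; col 6 has {2,4,6}; box has {1,2,3,5,6,8} → only 9 remains.
J3 = 5: row 3 has {1,2,3,7,8,9}; col 9 has {2,4,6,7}; box has {1,2,3,4,6,7,8,9} → only 5 remains.
G4 = 2: row 4 has {1,4,6,7,9}; col 7 has {1,3,4,5,7,8,9}; box has {4,6,7,9} → only 2 remains.
D5 = 8: row 5 has {2,4,6,7,9}; col 4 has {1,2,3,5,6,7,9}; box has {1,2,4,9} → only 8 remains.
E5 = 3: row 5 has {2,4,6,7,8,9}; col 5 has {1,5,8}; box has {1,2,4,8,9} → only 3 remains.
F5 = 5: row 5 has {2,3,4,6,7,8,9}; col 6 has {2,4,6,9}; box has {1,2,3,4,8,9} → only 5 remains.
F6 = 7: row 6 has {2,4,9}; col 6 has {2,4,5,6,9}; box has {1,2,3,4,5,8,9} → only 7 remains.
D8 = 4: row 8 has {2,5,7,8}; col 4 has {1,2,3,5,6,7,8,9}; box has {5,6,7} → only 4 remains.
G8 = 6: row 8 has {2,4,5,7,8}; col 7 has {1,2,3,4,5,7,8,9}; box has {1,2,4,5,8} → only 6 remains.
A9 = 3: row 9 has {1,4,5,6,9}; col 1 has {2,5,6,7,8,9}; box has {2,5,7,8,9} → only 3 remains.
E9 = 2: row 9 has {1,3,4,5,6,9}; col 5 has {1,3,5,8}; box has {4,5,6,7} → only 2 remains.
F9 = 8: row 9 has {1,2,3,4,5,6,9}; col 6 has {2,4,5,6,7,9}; box has {2,4,5,6,7} → only 8 remains.
H9 = 7: row 9 has {1,2,3,4,5,6,8,9}; col 8 has {1,2,4,6,8,9}; box has {1,2,4,5,6,8} → only 7 remains.
E2 = 7: row 2 has {1,2,3,4,5,6,8,9}; col 5 has {1,2,3,5,8}; box has {1,2,3,5,6,8,9} → only 7 remains.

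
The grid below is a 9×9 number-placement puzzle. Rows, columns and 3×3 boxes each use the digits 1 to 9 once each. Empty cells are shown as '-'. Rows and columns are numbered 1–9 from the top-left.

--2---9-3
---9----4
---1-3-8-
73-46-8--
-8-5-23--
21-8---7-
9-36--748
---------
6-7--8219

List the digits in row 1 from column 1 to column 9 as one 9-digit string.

R1C4 = 7: row 1 has {2,3,9}; col 4 has {1,4,5,6,8,9}; box has {1,3,9} → only 7 remains.
R5C1 = 4 (sole candidate).
R6C6 = 9 (sole candidate).
R9C4 = 3 (sole candidate).
R3C1 = 5 (sole candidate).
R3C7 = 6 (sole candidate).
R4C6 = 1 (sole candidate).
R5C5 = 7 (sole candidate).
R6C5 = 3 (sole candidate).
R7C6 = 5 (sole candidate).
R8C4 = 2 (sole candidate).
R8C7 = 5 (sole candidate).
R8C9 = 6 (sole candidate).
R9C5 = 4 (sole candidate).
R1C8 = 5: row 1 has {2,3,7,9}; col 8 has {1,4,7,8}; box has {3,4,6,8,9} → only 5 remains.
R2C6 = 6 (sole candidate).
R2C7 = 1 (sole candidate).
R2C8 = 2 (sole candidate).
R3C5 = 2 (sole candidate).
R3C9 = 7 (sole candidate).
R4C8 = 9 (sole candidate).
R5C8 = 6 (sole candidate).
R5C9 = 1 (sole candidate).
R6C7 = 4 (sole candidate).
R6C9 = 5 (sole candidate).
R7C2 = 2 (sole candidate).
R7C5 = 1 (sole candidate).
R8C2 = 4 (sole candidate).
R8C5 = 9 (sole candidate).
R8C6 = 7 (sole candidate).
R8C8 = 3 (sole candidate).
R9C2 = 5 (sole candidate).
R1C2 = 6: row 1 has {2,3,5,7,9}; col 2 has {1,2,3,4,5,8}; box has {2,5} → only 6 remains.
R1C5 = 8: row 1 has {2,3,5,6,7,9}; col 5 has {1,2,3,4,6,7,9}; box has {1,2,3,6,7,9} → only 8 remains.
R1C6 = 4: row 1 has {2,3,5,6,7,8,9}; col 6 has {1,2,3,5,6,7,8,9}; box has {1,2,3,6,7,8,9} → only 4 remains.
R2C2 = 7 (sole candidate).
R2C3 = 8 (sole candidate).
R2C5 = 5 (sole candidate).
R3C2 = 9 (sole candidate).
R3C3 = 4 (sole candidate).
R4C3 = 5 (sole candidate).
R4C9 = 2 (sole candidate).
R5C3 = 9 (sole candidate).
R6C3 = 6 (sole candidate).
R8C3 = 1 (sole candidate).
R1C1 = 1: row 1 has {2,3,4,5,6,7,8,9}; col 1 has {2,4,5,6,7,9}; box has {2,4,5,6,7,8,9} → only 1 remains.

162784953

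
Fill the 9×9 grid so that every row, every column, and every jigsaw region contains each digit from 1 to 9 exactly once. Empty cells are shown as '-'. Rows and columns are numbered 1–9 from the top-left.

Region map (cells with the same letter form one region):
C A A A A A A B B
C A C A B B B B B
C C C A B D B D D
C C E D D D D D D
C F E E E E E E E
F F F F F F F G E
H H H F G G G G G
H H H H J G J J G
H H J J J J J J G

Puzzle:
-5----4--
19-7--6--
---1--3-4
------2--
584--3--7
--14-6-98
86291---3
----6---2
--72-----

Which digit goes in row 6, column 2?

3

row 2, column 9 = 5: row 2 has {1,6,7,9}; col 9 has {2,3,4,7,8}; region has {3,6} → only 5 remains.
row 5, column 4 = 6: row 5 has {3,4,5,7,8}; col 4 has {1,2,4,7,9}; region has {3,4,7,8} → only 6 remains.
row 9, column 9 = 6: row 9 has {2,7}; col 9 has {2,3,4,5,7,8}; region has {1,2,3,9} → only 6 remains.
row 2, column 3 = 3: in row 2, 3 can only go here (every other open cell in that row sees a 3).
row 1, column 3 = 6: in region A, 6 can only go here (every other open cell in that region sees a 6).
row 3, column 3 = 8: in column 3, 8 can only go here (every other open cell in that column sees an 8).
row 4, column 3 = 5: in region E, 5 can only go here (every other open cell in that region sees a 5).
row 8, column 3 = 9: row 8 has {2,6}; col 3 has {1,2,3,4,5,6,7,8}; region has {2,6,8} → only 9 remains.
row 8, column 4 = 5: in column 4, 5 can only go here (every other open cell in that column sees a 5).
row 8, column 6 = 8: in region G, 8 can only go here (every other open cell in that region sees an 8).
row 1, column 6 = 2: row 1 has {4,5,6}; col 6 has {3,6,8}; region has {1,4,5,6,7,9} → only 2 remains.
row 2, column 6 = 4: row 2 has {1,3,5,6,7,9}; col 6 has {2,3,6,8}; region has {3,5,6} → only 4 remains.
row 8, column 7 = 1: row 8 has {2,5,6,8,9}; col 7 has {2,3,4,6}; region has {2,6,7} → only 1 remains.
row 5, column 7 = 9: row 5 has {3,4,5,6,7,8}; col 7 has {1,2,3,4,6}; region has {3,4,5,6,7,8} → only 9 remains.
row 5, column 5 = 2: row 5 has {3,4,5,6,7,8,9}; col 5 has {1,6}; region has {3,4,5,6,7,8,9} → only 2 remains.
row 5, column 8 = 1: row 5 has {2,3,4,5,6,7,8,9}; col 8 has {9}; region has {2,3,4,5,6,7,8,9} → only 1 remains.
row 2, column 5 = 8: row 2 has {1,3,4,5,6,7,9}; col 5 has {1,2,6}; region has {3,4,5,6} → only 8 remains.
row 2, column 8 = 2: row 2 has {1,3,4,5,6,7,8,9}; col 8 has {1,9}; region has {3,4,5,6,8} → only 2 remains.
row 1, column 5 = 3: row 1 has {2,4,5,6}; col 5 has {1,2,6,8}; region has {1,2,4,5,6,7,9} → only 3 remains.
row 1, column 8 = 7: row 1 has {2,3,4,5,6}; col 8 has {1,2,9}; region has {2,3,4,5,6,8} → only 7 remains.
row 3, column 5 = 9: row 3 has {1,3,4,8}; col 5 has {1,2,3,6,8}; region has {2,3,4,5,6,7,8} → only 9 remains.
row 4, column 5 = 7: row 4 has {2,5}; col 5 has {1,2,3,6,8,9}; region has {2,4} → only 7 remains.
row 6, column 5 = 5: row 6 has {1,4,6,8,9}; col 5 has {1,2,3,6,7,8,9}; region has {1,4,6,8,9} → only 5 remains.
row 6, column 7 = 7: row 6 has {1,4,5,6,8,9}; col 7 has {1,2,3,4,6,9}; region has {1,4,5,6,8,9} → only 7 remains.
row 7, column 7 = 5: row 7 has {1,2,3,6,8,9}; col 7 has {1,2,3,4,6,7,9}; region has {1,2,3,6,8,9} → only 5 remains.
row 7, column 8 = 4: row 7 has {1,2,3,5,6,8,9}; col 8 has {1,2,7,9}; region has {1,2,3,5,6,8,9} → only 4 remains.
row 8, column 8 = 3: row 8 has {1,2,5,6,8,9}; col 8 has {1,2,4,7,9}; region has {1,2,6,7} → only 3 remains.
row 9, column 5 = 4: row 9 has {2,6,7}; col 5 has {1,2,3,5,6,7,8,9}; region has {1,2,3,6,7} → only 4 remains.
row 9, column 7 = 8: row 9 has {2,4,6,7}; col 7 has {1,2,3,4,5,6,7,9}; region has {1,2,3,4,6,7} → only 8 remains.
row 9, column 8 = 5: row 9 has {2,4,6,7,8}; col 8 has {1,2,3,4,7,9}; region has {1,2,3,4,6,7,8} → only 5 remains.
row 1, column 1 = 9: row 1 has {2,3,4,5,6,7}; col 1 has {1,5,8}; region has {1,3,5,8} → only 9 remains.
row 1, column 4 = 8: row 1 has {2,3,4,5,6,7,9}; col 4 has {1,2,4,5,6,7,9}; region has {1,2,3,4,5,6,7,9} → only 8 remains.
row 1, column 9 = 1: row 1 has {2,3,4,5,6,7,8,9}; col 9 has {2,3,4,5,6,7,8}; region has {2,3,4,5,6,7,8,9} → only 1 remains.
row 3, column 6 = 5: row 3 has {1,3,4,8,9}; col 6 has {2,3,4,6,8}; region has {2,4,7} → only 5 remains.
row 3, column 8 = 6: row 3 has {1,3,4,5,8,9}; col 8 has {1,2,3,4,5,7,9}; region has {2,4,5,7} → only 6 remains.
row 4, column 2 = 4: row 4 has {2,5,7}; col 2 has {5,6,8,9}; region has {1,3,5,8,9} → only 4 remains.
row 4, column 4 = 3: row 4 has {2,4,5,7}; col 4 has {1,2,4,5,6,7,8,9}; region has {2,4,5,6,7} → only 3 remains.
row 4, column 8 = 8: row 4 has {2,3,4,5,7}; col 8 has {1,2,3,4,5,6,7,9}; region has {2,3,4,5,6,7} → only 8 remains.
row 4, column 9 = 9: row 4 has {2,3,4,5,7,8}; col 9 has {1,2,3,4,5,6,7,8}; region has {2,3,4,5,6,7,8} → only 9 remains.
row 7, column 6 = 7: row 7 has {1,2,3,4,5,6,8,9}; col 6 has {2,3,4,5,6,8}; region has {1,2,3,4,5,6,8,9} → only 7 remains.
row 8, column 2 = 7: row 8 has {1,2,3,5,6,8,9}; col 2 has {4,5,6,8,9}; region has {2,5,6,8,9} → only 7 remains.
row 9, column 1 = 3: row 9 has {2,4,5,6,7,8}; col 1 has {1,5,8,9}; region has {2,5,6,7,8,9} → only 3 remains.
row 9, column 2 = 1: row 9 has {2,3,4,5,6,7,8}; col 2 has {4,5,6,7,8,9}; region has {2,3,5,6,7,8,9} → only 1 remains.
row 9, column 6 = 9: row 9 has {1,2,3,4,5,6,7,8}; col 6 has {2,3,4,5,6,7,8}; region has {1,2,3,4,5,6,7,8} → only 9 remains.
row 3, column 2 = 2: row 3 has {1,3,4,5,6,8,9}; col 2 has {1,4,5,6,7,8,9}; region has {1,3,4,5,8,9} → only 2 remains.
row 4, column 1 = 6: row 4 has {2,3,4,5,7,8,9}; col 1 has {1,3,5,8,9}; region has {1,2,3,4,5,8,9} → only 6 remains.
row 4, column 6 = 1: row 4 has {2,3,4,5,6,7,8,9}; col 6 has {2,3,4,5,6,7,8,9}; region has {2,3,4,5,6,7,8,9} → only 1 remains.
row 6, column 1 = 2: row 6 has {1,4,5,6,7,8,9}; col 1 has {1,3,5,6,8,9}; region has {1,4,5,6,7,8,9} → only 2 remains.
row 6, column 2 = 3: row 6 has {1,2,4,5,6,7,8,9}; col 2 has {1,2,4,5,6,7,8,9}; region has {1,2,4,5,6,7,8,9} → only 3 remains.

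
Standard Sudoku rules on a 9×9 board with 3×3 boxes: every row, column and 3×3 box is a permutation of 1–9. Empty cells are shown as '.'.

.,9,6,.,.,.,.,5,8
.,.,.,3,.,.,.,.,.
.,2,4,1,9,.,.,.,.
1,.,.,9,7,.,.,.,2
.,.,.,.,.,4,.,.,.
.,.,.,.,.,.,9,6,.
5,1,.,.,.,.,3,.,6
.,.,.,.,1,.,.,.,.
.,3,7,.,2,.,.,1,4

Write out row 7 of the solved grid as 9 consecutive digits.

row 1, column 5 = 4 (sole candidate).
row 7, column 5 = 8: row 7 has {1,3,5,6}; col 5 has {1,2,4,7,9}; box has {1,2} → only 8 remains.
row 1, column 7 = 1 (hidden single in row 1).
row 1, column 1 = 3 (hidden single in row 1).
row 2, column 3 = 1 (hidden single in row 2).
row 3, column 6 = 5 (hidden single in row 3).
row 2, column 5 = 6 (sole candidate).
row 2, column 2 = 5 (hidden single in row 2).
row 3, column 1 = 8 (hidden single in row 3).
row 3, column 7 = 6 (hidden single in row 3).
row 2, column 1 = 7 (sole candidate).
row 2, column 9 = 9 (sole candidate).
row 2, column 6 = 8 (hidden single in row 2).
row 5, column 9 = 1 (hidden single in row 5).
row 6, column 6 = 1 (hidden single in row 6).
row 7, column 4 = 4: in row 7, 4 can only go here (every other open cell in that row sees a 4).
row 8, column 6 = 3 (hidden single in row 8).
row 4, column 6 = 6 (sole candidate).
row 9, column 6 = 9 (sole candidate).
row 7, column 6 = 7: row 7 has {1,3,4,5,6,8}; col 6 has {1,3,4,5,6,8,9}; box has {1,2,3,4,8,9} → only 7 remains.
row 9, column 1 = 6 (sole candidate).
row 9, column 4 = 5 (sole candidate).
row 9, column 7 = 8 (sole candidate).
row 1, column 6 = 2 (sole candidate).
row 8, column 4 = 6 (sole candidate).
row 1, column 4 = 7 (sole candidate).
row 5, column 2 = 6 (hidden single in row 5).
row 6, column 2 = 7 (hidden single in column 2).
row 6, column 1 = 4 (hidden single in row 6).
row 4, column 2 = 8 (sole candidate).
row 8, column 2 = 4 (sole candidate).
row 6, column 4 = 8 (hidden single in row 6).
row 5, column 4 = 2 (sole candidate).
row 5, column 1 = 9 (sole candidate).
row 8, column 1 = 2 (sole candidate).
row 7, column 3 = 9: row 7 has {1,3,4,5,6,7,8}; col 3 has {1,4,6,7}; box has {1,2,3,4,5,6,7} → only 9 remains.
row 7, column 8 = 2: row 7 has {1,3,4,5,6,7,8,9}; col 8 has {1,5,6}; box has {1,3,4,6,8} → only 2 remains.

519487326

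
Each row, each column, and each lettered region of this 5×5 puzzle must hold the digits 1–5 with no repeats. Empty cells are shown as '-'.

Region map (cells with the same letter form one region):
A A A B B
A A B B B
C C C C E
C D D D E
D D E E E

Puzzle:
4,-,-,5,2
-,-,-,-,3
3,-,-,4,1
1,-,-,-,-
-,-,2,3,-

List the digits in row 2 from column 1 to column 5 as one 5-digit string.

25413

R2C4 = 1: row 2 has {3}; col 4 has {3,4,5}; region has {2,3,5} → only 1 remains.
R3C3 = 5: row 3 has {1,3,4}; col 3 has {2}; region has {1,3,4} → only 5 remains.
R4C4 = 2: row 4 has {1}; col 4 has {1,3,4,5}; region has {} → only 2 remains.
R5C1 = 5: row 5 has {2,3}; col 1 has {1,3,4}; region has {2} → only 5 remains.
R5C5 = 4: row 5 has {2,3,5}; col 5 has {1,2,3}; region has {1,2,3} → only 4 remains.
R2C1 = 2: row 2 has {1,3}; col 1 has {1,3,4,5}; region has {4} → only 2 remains.
R2C2 = 5: row 2 has {1,2,3}; col 2 has {}; region has {2,4} → only 5 remains.
R2C3 = 4: row 2 has {1,2,3,5}; col 3 has {2,5}; region has {1,2,3,5} → only 4 remains.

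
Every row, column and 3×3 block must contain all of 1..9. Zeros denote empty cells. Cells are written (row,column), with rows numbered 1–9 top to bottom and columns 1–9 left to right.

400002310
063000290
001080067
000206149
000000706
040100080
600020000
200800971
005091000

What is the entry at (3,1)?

5

(6,7) = 5: row 6 has {1,4,8}; col 7 has {1,2,3,7,9}; box has {1,4,6,7,8,9} → only 5 remains.
(8,2) = 3: row 8 has {1,2,7,8,9}; col 2 has {4,6}; box has {2,5,6} → only 3 remains.
(8,3) = 4: row 8 has {1,2,3,7,8,9}; col 3 has {1,3,5}; box has {2,3,5,6} → only 4 remains.
(8,6) = 5: row 8 has {1,2,3,4,7,8,9}; col 6 has {1,2,6}; box has {1,2,8,9} → only 5 remains.
(3,7) = 4: row 3 has {1,6,7,8}; col 7 has {1,2,3,5,7,9}; box has {1,2,3,6,7,9} → only 4 remains.
(7,7) = 8: row 7 has {2,6}; col 7 has {1,2,3,4,5,7,9}; box has {1,7,9} → only 8 remains.
(8,5) = 6: row 8 has {1,2,3,4,5,7,8,9}; col 5 has {2,8,9}; box has {1,2,5,8,9} → only 6 remains.
(9,7) = 6: row 9 has {1,5,9}; col 7 has {1,2,3,4,5,7,8,9}; box has {1,7,8,9} → only 6 remains.
(1,4) = 6: in row 1, 6 can only go here (every other open cell in that row sees a 6).
(2,5) = 1: in row 2, 1 can only go here (every other open cell in that row sees a 1).
(3,2) = 2: in row 3, 2 can only go here (every other open cell in that row sees a 2).
(6,3) = 6: in row 6, 6 can only go here (every other open cell in that row sees a 6).
(6,9) = 2: in row 6, 2 can only go here (every other open cell in that row sees a 2).
(5,8) = 3: row 5 has {6,7}; col 8 has {1,4,6,7,8,9}; box has {1,2,4,5,6,7,8,9} → only 3 remains.
(7,8) = 5: row 7 has {2,6,8}; col 8 has {1,3,4,6,7,8,9}; box has {1,6,7,8,9} → only 5 remains.
(9,8) = 2: row 9 has {1,5,6,9}; col 8 has {1,3,4,5,6,7,8,9}; box has {1,5,6,7,8,9} → only 2 remains.
(5,3) = 2: in row 5, 2 can only go here (every other open cell in that row sees a 2).
(7,2) = 1: in row 7, 1 can only go here (every other open cell in that row sees a 1).
(5,1) = 1: in row 5, 1 can only go here (every other open cell in that row sees a 1).
(7,3) = 9: in row 7, 9 can only go here (every other open cell in that row sees a 9).
(1,2) = 9: in row 1, 9 can only go here (every other open cell in that row sees a 9).
(3,1) = 5: row 3 has {1,2,4,6,7,8}; col 1 has {1,2,4,6}; box has {1,2,3,4,6,9} → only 5 remains.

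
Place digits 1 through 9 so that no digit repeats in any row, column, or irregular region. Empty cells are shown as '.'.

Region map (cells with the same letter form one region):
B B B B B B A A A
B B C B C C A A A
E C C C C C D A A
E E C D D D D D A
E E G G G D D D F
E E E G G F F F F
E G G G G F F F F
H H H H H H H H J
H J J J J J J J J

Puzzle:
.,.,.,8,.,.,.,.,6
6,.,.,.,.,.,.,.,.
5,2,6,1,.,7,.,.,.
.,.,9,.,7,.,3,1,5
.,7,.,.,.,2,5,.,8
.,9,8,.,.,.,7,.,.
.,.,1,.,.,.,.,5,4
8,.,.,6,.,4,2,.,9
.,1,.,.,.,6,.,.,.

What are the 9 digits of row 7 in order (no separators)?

381729654

r3c9 = 3 (sole candidate).
r4c4 = 4 (sole candidate).
r4c6 = 8 (sole candidate).
r3c7 = 9 (sole candidate).
r4c1 = 2 (sole candidate).
r4c2 = 6 (sole candidate).
r5c8 = 6 (sole candidate).
r7c1 = 3: row 7 has {1,4,5}; col 1 has {2,5,6,8}; region has {2,5,6,7,8,9} → only 3 remains.
r7c2 = 8: row 7 has {1,3,4,5}; col 2 has {1,2,6,7,9}; region has {1} → only 8 remains.
r7c6 = 9: row 7 has {1,3,4,5,8}; col 6 has {2,4,6,7,8}; region has {4,5,7,8} → only 9 remains.
r7c7 = 6: row 7 has {1,3,4,5,8,9}; col 7 has {2,3,5,7,9}; region has {4,5,7,8,9} → only 6 remains.
r7c5 = 2: row 7 has {1,3,4,5,6,8,9}; col 5 has {7}; region has {1,8} → only 2 remains.
r7c4 = 7: row 7 has {1,2,3,4,5,6,8,9}; col 4 has {1,4,6,8}; region has {1,2,8} → only 7 remains.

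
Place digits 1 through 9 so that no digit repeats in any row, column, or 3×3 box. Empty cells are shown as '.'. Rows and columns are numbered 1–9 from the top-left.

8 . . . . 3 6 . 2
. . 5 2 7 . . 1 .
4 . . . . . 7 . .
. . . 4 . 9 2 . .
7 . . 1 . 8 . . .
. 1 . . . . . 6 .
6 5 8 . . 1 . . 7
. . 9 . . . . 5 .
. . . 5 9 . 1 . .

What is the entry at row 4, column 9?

1

row 1, column 4 = 9 (sole candidate).
row 1, column 8 = 4 (sole candidate).
row 7, column 4 = 3 (sole candidate).
row 1, column 2 = 7 (sole candidate).
row 1, column 3 = 1 (sole candidate).
row 1, column 5 = 5 (sole candidate).
row 3, column 6 = 6 (sole candidate).
row 6, column 4 = 7 (sole candidate).
row 2, column 6 = 4 (sole candidate).
row 3, column 4 = 8 (sole candidate).
row 3, column 5 = 1 (sole candidate).
row 8, column 4 = 6 (sole candidate).
row 2, column 2 = 6 (hidden single in row 2).
row 3, column 9 = 5 (hidden single in row 3).
row 4, column 9 = 1: in row 4, 1 can only go here (every other open cell in that row sees a 1).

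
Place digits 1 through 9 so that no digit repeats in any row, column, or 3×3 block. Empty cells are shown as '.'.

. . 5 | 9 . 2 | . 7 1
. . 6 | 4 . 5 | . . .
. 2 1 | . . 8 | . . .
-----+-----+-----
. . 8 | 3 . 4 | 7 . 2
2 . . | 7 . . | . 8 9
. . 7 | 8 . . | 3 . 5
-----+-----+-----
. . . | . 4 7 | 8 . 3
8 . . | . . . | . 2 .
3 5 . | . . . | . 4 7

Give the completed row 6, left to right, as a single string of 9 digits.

row 1, column 1 = 4: row 1 has {1,2,5,7,9}; col 1 has {2,3,8}; box has {1,2,5,6} → only 4 remains.
row 1, column 7 = 6: row 1 has {1,2,4,5,7,9}; col 7 has {3,7,8}; box has {1,7} → only 6 remains.
row 2, column 9 = 8: row 2 has {4,5,6}; col 9 has {1,2,3,5,7,9}; box has {1,6,7} → only 8 remains.
row 3, column 4 = 6: row 3 has {1,2,8}; col 4 has {3,4,7,8,9}; box has {2,4,5,8,9} → only 6 remains.
row 3, column 9 = 4: row 3 has {1,2,6,8}; col 9 has {1,2,3,5,7,8,9}; box has {1,6,7,8} → only 4 remains.
row 8, column 9 = 6: row 8 has {2,8}; col 9 has {1,2,3,4,5,7,8,9}; box has {2,3,4,7,8} → only 6 remains.
row 1, column 5 = 3: row 1 has {1,2,4,5,6,7,9}; col 5 has {4}; box has {2,4,5,6,8,9} → only 3 remains.
row 3, column 5 = 7: row 3 has {1,2,4,6,8}; col 5 has {3,4}; box has {2,3,4,5,6,8,9} → only 7 remains.
row 1, column 2 = 8: row 1 has {1,2,3,4,5,6,7,9}; col 2 has {2,5}; box has {1,2,4,5,6} → only 8 remains.
row 2, column 5 = 1: row 2 has {4,5,6,8}; col 5 has {3,4,7}; box has {2,3,4,5,6,7,8,9} → only 1 remains.
row 3, column 1 = 9: row 3 has {1,2,4,6,7,8}; col 1 has {2,3,4,8}; box has {1,2,4,5,6,8} → only 9 remains.
row 3, column 7 = 5: row 3 has {1,2,4,6,7,8,9}; col 7 has {3,6,7,8}; box has {1,4,6,7,8} → only 5 remains.
row 3, column 8 = 3: row 3 has {1,2,4,5,6,7,8,9}; col 8 has {2,4,7,8}; box has {1,4,5,6,7,8} → only 3 remains.
row 2, column 1 = 7: row 2 has {1,4,5,6,8}; col 1 has {2,3,4,8,9}; box has {1,2,4,5,6,8,9} → only 7 remains.
row 2, column 2 = 3: row 2 has {1,4,5,6,7,8}; col 2 has {2,5,8}; box has {1,2,4,5,6,7,8,9} → only 3 remains.
row 2, column 8 = 9: row 2 has {1,3,4,5,6,7,8}; col 8 has {2,3,4,7,8}; box has {1,3,4,5,6,7,8} → only 9 remains.
row 2, column 7 = 2: row 2 has {1,3,4,5,6,7,8,9}; col 7 has {3,5,6,7,8}; box has {1,3,4,5,6,7,8,9} → only 2 remains.
row 5, column 3 = 3: in row 5, 3 can only go here (every other open cell in that row sees a 3).
row 5, column 5 = 5: in row 5, 5 can only go here (every other open cell in that row sees a 5).
row 8, column 5 = 9: row 8 has {2,6,8}; col 5 has {1,3,4,5,7}; box has {4,7} → only 9 remains.
row 8, column 7 = 1: row 8 has {2,6,8,9}; col 7 has {2,3,5,6,7,8}; box has {2,3,4,6,7,8} → only 1 remains.
row 9, column 7 = 9: row 9 has {3,4,5,7}; col 7 has {1,2,3,5,6,7,8}; box has {1,2,3,4,6,7,8} → only 9 remains.
row 4, column 5 = 6: row 4 has {2,3,4,7,8}; col 5 has {1,3,4,5,7,9}; box has {3,4,5,7,8} → only 6 remains.
row 4, column 8 = 1: row 4 has {2,3,4,6,7,8}; col 8 has {2,3,4,7,8,9}; box has {2,3,5,7,8,9} → only 1 remains.
row 5, column 6 = 1: row 5 has {2,3,5,7,8,9}; col 6 has {2,4,5,7,8}; box has {3,4,5,6,7,8} → only 1 remains.
row 5, column 7 = 4: row 5 has {1,2,3,5,7,8,9}; col 7 has {1,2,3,5,6,7,8,9}; box has {1,2,3,5,7,8,9} → only 4 remains.
row 6, column 5 = 2: row 6 has {3,5,7,8}; col 5 has {1,3,4,5,6,7,9}; box has {1,3,4,5,6,7,8} → only 2 remains.
row 6, column 6 = 9: row 6 has {2,3,5,7,8}; col 6 has {1,2,4,5,7,8}; box has {1,2,3,4,5,6,7,8} → only 9 remains.
row 6, column 8 = 6: row 6 has {2,3,5,7,8,9}; col 8 has {1,2,3,4,7,8,9}; box has {1,2,3,4,5,7,8,9} → only 6 remains.
row 7, column 8 = 5: row 7 has {3,4,7,8}; col 8 has {1,2,3,4,6,7,8,9}; box has {1,2,3,4,6,7,8,9} → only 5 remains.
row 8, column 3 = 4: row 8 has {1,2,6,8,9}; col 3 has {1,3,5,6,7,8}; box has {3,5,8} → only 4 remains.
row 8, column 4 = 5: row 8 has {1,2,4,6,8,9}; col 4 has {3,4,6,7,8,9}; box has {4,7,9} → only 5 remains.
row 8, column 6 = 3: row 8 has {1,2,4,5,6,8,9}; col 6 has {1,2,4,5,7,8,9}; box has {4,5,7,9} → only 3 remains.
row 9, column 3 = 2: row 9 has {3,4,5,7,9}; col 3 has {1,3,4,5,6,7,8}; box has {3,4,5,8} → only 2 remains.
row 9, column 4 = 1: row 9 has {2,3,4,5,7,9}; col 4 has {3,4,5,6,7,8,9}; box has {3,4,5,7,9} → only 1 remains.
row 9, column 5 = 8: row 9 has {1,2,3,4,5,7,9}; col 5 has {1,2,3,4,5,6,7,9}; box has {1,3,4,5,7,9} → only 8 remains.
row 9, column 6 = 6: row 9 has {1,2,3,4,5,7,8,9}; col 6 has {1,2,3,4,5,7,8,9}; box has {1,3,4,5,7,8,9} → only 6 remains.
row 4, column 1 = 5: row 4 has {1,2,3,4,6,7,8}; col 1 has {2,3,4,7,8,9}; box has {2,3,7,8} → only 5 remains.
row 4, column 2 = 9: row 4 has {1,2,3,4,5,6,7,8}; col 2 has {2,3,5,8}; box has {2,3,5,7,8} → only 9 remains.
row 5, column 2 = 6: row 5 has {1,2,3,4,5,7,8,9}; col 2 has {2,3,5,8,9}; box has {2,3,5,7,8,9} → only 6 remains.
row 6, column 1 = 1: row 6 has {2,3,5,6,7,8,9}; col 1 has {2,3,4,5,7,8,9}; box has {2,3,5,6,7,8,9} → only 1 remains.
row 6, column 2 = 4: row 6 has {1,2,3,5,6,7,8,9}; col 2 has {2,3,5,6,8,9}; box has {1,2,3,5,6,7,8,9} → only 4 remains.

147829365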